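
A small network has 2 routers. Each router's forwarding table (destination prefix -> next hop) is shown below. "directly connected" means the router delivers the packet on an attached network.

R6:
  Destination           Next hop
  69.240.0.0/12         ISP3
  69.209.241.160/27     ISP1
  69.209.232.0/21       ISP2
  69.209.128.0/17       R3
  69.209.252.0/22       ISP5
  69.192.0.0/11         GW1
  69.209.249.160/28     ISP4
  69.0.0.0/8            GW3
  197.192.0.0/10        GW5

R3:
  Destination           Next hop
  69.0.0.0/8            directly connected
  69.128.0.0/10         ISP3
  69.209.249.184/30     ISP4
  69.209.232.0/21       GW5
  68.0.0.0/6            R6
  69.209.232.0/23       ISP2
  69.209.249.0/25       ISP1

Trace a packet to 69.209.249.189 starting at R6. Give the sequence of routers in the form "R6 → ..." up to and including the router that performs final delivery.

At R6: longest match for 69.209.249.189 is 69.209.128.0/17 -> R3
At R3: longest match for 69.209.249.189 is 69.0.0.0/8 -> directly connected

R6 → R3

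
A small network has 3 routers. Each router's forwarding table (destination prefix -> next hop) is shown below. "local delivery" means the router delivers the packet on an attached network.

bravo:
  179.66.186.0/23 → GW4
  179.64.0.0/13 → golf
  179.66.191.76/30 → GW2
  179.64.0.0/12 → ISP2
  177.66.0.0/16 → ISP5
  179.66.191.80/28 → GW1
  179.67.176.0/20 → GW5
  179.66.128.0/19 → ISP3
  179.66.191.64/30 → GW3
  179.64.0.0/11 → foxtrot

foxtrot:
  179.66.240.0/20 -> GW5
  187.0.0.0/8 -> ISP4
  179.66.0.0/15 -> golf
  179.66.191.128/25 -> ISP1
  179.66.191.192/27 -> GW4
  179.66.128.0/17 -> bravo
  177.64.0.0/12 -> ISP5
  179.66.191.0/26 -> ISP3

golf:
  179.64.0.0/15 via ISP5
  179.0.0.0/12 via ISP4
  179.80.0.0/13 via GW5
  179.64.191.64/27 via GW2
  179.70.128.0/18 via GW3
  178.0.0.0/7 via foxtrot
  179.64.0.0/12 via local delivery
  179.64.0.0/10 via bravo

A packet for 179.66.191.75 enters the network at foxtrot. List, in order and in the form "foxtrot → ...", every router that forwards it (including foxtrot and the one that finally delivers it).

foxtrot → bravo → golf

At foxtrot: longest match for 179.66.191.75 is 179.66.128.0/17 -> bravo
At bravo: longest match for 179.66.191.75 is 179.64.0.0/13 -> golf
At golf: longest match for 179.66.191.75 is 179.64.0.0/12 -> local delivery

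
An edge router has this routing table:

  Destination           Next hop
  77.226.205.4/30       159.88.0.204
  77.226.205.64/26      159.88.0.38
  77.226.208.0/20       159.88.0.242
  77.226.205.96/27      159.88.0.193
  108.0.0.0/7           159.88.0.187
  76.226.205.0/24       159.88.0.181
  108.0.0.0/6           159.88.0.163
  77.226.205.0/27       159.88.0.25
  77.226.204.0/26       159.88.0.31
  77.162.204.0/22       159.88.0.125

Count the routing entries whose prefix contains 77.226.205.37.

No listed prefix contains 77.226.205.37.
Total matching entries: 0.

0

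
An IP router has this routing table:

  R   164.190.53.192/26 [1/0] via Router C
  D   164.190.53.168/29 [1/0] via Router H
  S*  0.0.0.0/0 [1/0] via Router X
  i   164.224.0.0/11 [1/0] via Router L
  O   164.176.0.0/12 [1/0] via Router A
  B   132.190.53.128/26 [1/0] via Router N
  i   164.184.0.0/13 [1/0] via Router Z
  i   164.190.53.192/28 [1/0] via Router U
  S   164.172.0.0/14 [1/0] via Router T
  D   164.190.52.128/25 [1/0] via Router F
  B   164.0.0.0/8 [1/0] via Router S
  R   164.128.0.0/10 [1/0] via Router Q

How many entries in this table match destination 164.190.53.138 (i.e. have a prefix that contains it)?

Prefixes containing 164.190.53.138:
  0.0.0.0/0 (default, matches everything)
  164.0.0.0/8 (164.0.0.0 - 164.255.255.255)
  164.128.0.0/10 (164.128.0.0 - 164.191.255.255)
  164.176.0.0/12 (164.176.0.0 - 164.191.255.255)
  164.184.0.0/13 (164.184.0.0 - 164.191.255.255)
Total matching entries: 5.

5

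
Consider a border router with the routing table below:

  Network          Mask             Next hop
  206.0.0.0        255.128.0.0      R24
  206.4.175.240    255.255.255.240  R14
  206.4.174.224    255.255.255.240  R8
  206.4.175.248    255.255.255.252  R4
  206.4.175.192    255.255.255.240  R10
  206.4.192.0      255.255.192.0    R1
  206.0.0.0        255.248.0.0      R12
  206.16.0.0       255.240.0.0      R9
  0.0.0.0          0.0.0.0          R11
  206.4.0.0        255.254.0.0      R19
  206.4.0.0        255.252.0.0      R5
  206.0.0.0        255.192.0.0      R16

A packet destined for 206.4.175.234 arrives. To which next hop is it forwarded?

R19

Routes whose prefix contains 206.4.175.234:
  0.0.0.0/0 (default, matches everything) -> R11
  206.0.0.0/9 (206.0.0.0 - 206.127.255.255) -> R24
  206.0.0.0/10 (206.0.0.0 - 206.63.255.255) -> R16
  206.0.0.0/13 (206.0.0.0 - 206.7.255.255) -> R12
  206.4.0.0/14 (206.4.0.0 - 206.7.255.255) -> R5
  206.4.0.0/15 (206.4.0.0 - 206.5.255.255) -> R19
More-specific entries that do NOT match:
  206.4.175.248/30 (206.4.175.248 - 206.4.175.251) does not contain 206.4.175.234
  206.4.175.240/28 (206.4.175.240 - 206.4.175.255) does not contain 206.4.175.234
  206.4.174.224/28 (206.4.174.224 - 206.4.174.239) does not contain 206.4.175.234
  206.4.175.192/28 (206.4.175.192 - 206.4.175.207) does not contain 206.4.175.234
  206.4.192.0/18 (206.4.192.0 - 206.4.255.255) does not contain 206.4.175.234
Longest matching prefix is /15 -> next hop R19.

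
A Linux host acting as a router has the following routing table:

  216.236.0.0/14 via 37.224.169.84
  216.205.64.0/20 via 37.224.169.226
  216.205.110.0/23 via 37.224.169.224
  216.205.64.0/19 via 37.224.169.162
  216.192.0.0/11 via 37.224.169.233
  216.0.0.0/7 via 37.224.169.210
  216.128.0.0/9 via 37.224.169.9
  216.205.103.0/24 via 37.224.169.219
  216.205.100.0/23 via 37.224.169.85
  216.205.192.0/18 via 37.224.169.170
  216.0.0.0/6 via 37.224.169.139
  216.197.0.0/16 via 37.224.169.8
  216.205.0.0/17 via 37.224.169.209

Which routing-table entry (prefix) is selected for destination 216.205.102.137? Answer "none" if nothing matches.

216.205.0.0/17

Entries matching 216.205.102.137:
  216.0.0.0/6 (216.0.0.0 - 219.255.255.255)
  216.0.0.0/7 (216.0.0.0 - 217.255.255.255)
  216.128.0.0/9 (216.128.0.0 - 216.255.255.255)
  216.192.0.0/11 (216.192.0.0 - 216.223.255.255)
  216.205.0.0/17 (216.205.0.0 - 216.205.127.255)
Most specific is 216.205.0.0/17.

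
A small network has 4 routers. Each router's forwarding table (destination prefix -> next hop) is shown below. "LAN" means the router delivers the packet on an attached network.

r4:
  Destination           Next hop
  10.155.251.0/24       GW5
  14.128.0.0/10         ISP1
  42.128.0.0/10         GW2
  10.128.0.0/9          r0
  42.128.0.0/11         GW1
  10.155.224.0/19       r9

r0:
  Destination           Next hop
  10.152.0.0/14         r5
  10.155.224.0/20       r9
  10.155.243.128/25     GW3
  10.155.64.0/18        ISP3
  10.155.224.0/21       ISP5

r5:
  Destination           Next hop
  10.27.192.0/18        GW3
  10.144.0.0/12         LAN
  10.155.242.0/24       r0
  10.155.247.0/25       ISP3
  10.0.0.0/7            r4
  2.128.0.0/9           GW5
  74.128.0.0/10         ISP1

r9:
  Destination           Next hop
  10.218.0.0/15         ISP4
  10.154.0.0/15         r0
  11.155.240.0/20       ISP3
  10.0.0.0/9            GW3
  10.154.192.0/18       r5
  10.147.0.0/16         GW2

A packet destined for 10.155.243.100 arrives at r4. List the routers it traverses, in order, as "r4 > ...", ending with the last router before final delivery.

r4 > r9 > r0 > r5

At r4: longest match for 10.155.243.100 is 10.155.224.0/19 -> r9
At r9: longest match for 10.155.243.100 is 10.154.0.0/15 -> r0
At r0: longest match for 10.155.243.100 is 10.152.0.0/14 -> r5
At r5: longest match for 10.155.243.100 is 10.144.0.0/12 -> LAN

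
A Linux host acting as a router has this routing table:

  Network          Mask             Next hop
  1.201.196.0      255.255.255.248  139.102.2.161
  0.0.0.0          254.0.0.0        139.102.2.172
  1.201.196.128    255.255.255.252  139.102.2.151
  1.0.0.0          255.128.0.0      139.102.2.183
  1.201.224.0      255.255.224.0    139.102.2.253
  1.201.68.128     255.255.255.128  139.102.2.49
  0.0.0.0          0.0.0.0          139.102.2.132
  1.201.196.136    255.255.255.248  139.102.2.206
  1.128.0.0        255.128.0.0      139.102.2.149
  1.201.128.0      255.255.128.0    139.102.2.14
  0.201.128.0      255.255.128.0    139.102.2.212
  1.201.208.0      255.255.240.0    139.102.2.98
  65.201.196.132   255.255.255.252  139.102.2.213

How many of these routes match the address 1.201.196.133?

Prefixes containing 1.201.196.133:
  0.0.0.0/0 (default, matches everything)
  0.0.0.0/7 (0.0.0.0 - 1.255.255.255)
  1.128.0.0/9 (1.128.0.0 - 1.255.255.255)
  1.201.128.0/17 (1.201.128.0 - 1.201.255.255)
Total matching entries: 4.

4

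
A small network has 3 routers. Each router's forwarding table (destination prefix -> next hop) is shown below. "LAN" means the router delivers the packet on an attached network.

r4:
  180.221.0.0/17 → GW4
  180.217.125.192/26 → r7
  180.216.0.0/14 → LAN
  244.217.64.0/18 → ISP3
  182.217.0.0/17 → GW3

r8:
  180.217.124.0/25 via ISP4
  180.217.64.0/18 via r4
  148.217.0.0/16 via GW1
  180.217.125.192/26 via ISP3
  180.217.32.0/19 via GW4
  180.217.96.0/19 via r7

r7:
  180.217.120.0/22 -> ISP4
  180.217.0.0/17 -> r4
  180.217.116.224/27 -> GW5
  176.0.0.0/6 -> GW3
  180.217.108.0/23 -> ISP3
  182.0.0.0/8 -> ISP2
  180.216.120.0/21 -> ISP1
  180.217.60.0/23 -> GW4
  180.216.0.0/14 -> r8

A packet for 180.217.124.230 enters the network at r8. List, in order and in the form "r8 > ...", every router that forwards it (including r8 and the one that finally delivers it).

At r8: longest match for 180.217.124.230 is 180.217.96.0/19 -> r7
At r7: longest match for 180.217.124.230 is 180.217.0.0/17 -> r4
At r4: longest match for 180.217.124.230 is 180.216.0.0/14 -> LAN

r8 > r7 > r4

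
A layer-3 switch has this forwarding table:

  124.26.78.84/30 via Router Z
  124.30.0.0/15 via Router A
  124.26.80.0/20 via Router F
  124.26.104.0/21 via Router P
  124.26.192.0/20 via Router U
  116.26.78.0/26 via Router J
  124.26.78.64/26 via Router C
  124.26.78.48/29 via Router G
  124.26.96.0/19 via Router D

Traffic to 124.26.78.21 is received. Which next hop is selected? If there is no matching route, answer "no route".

no route

No entry's prefix contains 124.26.78.21; there is no default route.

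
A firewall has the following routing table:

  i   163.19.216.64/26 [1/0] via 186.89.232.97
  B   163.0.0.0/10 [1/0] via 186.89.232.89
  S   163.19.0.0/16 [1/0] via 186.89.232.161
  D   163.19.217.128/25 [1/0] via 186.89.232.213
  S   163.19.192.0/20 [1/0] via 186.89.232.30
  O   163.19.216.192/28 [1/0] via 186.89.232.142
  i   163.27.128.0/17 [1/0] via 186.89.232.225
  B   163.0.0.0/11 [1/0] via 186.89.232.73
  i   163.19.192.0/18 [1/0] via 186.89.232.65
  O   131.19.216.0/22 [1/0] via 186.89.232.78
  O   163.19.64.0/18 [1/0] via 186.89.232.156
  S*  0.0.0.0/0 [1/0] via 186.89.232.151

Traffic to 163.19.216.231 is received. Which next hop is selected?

186.89.232.65

Routes whose prefix contains 163.19.216.231:
  0.0.0.0/0 (default, matches everything) -> 186.89.232.151
  163.0.0.0/10 (163.0.0.0 - 163.63.255.255) -> 186.89.232.89
  163.0.0.0/11 (163.0.0.0 - 163.31.255.255) -> 186.89.232.73
  163.19.0.0/16 (163.19.0.0 - 163.19.255.255) -> 186.89.232.161
  163.19.192.0/18 (163.19.192.0 - 163.19.255.255) -> 186.89.232.65
More-specific entries that do NOT match:
  163.19.216.192/28 (163.19.216.192 - 163.19.216.207) does not contain 163.19.216.231
  163.19.216.64/26 (163.19.216.64 - 163.19.216.127) does not contain 163.19.216.231
  163.19.217.128/25 (163.19.217.128 - 163.19.217.255) does not contain 163.19.216.231
  131.19.216.0/22 (131.19.216.0 - 131.19.219.255) does not contain 163.19.216.231
  163.19.192.0/20 (163.19.192.0 - 163.19.207.255) does not contain 163.19.216.231
Longest matching prefix is /18 -> next hop 186.89.232.65.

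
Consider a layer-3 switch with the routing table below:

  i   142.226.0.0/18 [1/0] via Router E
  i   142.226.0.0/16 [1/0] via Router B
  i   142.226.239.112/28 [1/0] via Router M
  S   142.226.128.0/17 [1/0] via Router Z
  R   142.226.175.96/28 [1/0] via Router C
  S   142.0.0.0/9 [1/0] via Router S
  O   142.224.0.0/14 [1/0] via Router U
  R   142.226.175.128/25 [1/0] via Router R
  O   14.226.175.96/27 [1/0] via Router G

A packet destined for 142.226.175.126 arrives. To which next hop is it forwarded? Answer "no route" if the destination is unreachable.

Routes whose prefix contains 142.226.175.126:
  142.224.0.0/14 (142.224.0.0 - 142.227.255.255) -> Router U
  142.226.0.0/16 (142.226.0.0 - 142.226.255.255) -> Router B
  142.226.128.0/17 (142.226.128.0 - 142.226.255.255) -> Router Z
More-specific entries that do NOT match:
  142.226.239.112/28 (142.226.239.112 - 142.226.239.127) does not contain 142.226.175.126
  142.226.175.96/28 (142.226.175.96 - 142.226.175.111) does not contain 142.226.175.126
  14.226.175.96/27 (14.226.175.96 - 14.226.175.127) does not contain 142.226.175.126
  142.226.175.128/25 (142.226.175.128 - 142.226.175.255) does not contain 142.226.175.126
  142.226.0.0/18 (142.226.0.0 - 142.226.63.255) does not contain 142.226.175.126
Longest matching prefix is /17 -> next hop Router Z.

Router Z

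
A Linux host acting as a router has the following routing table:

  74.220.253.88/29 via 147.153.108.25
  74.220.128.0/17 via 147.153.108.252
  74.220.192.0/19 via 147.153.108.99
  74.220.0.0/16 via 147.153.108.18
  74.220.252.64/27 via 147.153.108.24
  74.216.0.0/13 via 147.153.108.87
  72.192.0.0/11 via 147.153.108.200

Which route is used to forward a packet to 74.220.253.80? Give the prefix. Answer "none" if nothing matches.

74.220.128.0/17

Entries matching 74.220.253.80:
  74.216.0.0/13 (74.216.0.0 - 74.223.255.255)
  74.220.0.0/16 (74.220.0.0 - 74.220.255.255)
  74.220.128.0/17 (74.220.128.0 - 74.220.255.255)
Most specific is 74.220.128.0/17.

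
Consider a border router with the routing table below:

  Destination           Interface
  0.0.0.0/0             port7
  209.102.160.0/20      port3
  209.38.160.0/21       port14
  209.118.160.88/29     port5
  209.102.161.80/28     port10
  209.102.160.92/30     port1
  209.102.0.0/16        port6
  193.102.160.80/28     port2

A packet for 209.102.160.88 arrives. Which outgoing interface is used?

port3

Routes whose prefix contains 209.102.160.88:
  0.0.0.0/0 (default, matches everything) -> port7
  209.102.0.0/16 (209.102.0.0 - 209.102.255.255) -> port6
  209.102.160.0/20 (209.102.160.0 - 209.102.175.255) -> port3
More-specific entries that do NOT match:
  209.102.160.92/30 (209.102.160.92 - 209.102.160.95) does not contain 209.102.160.88
  209.118.160.88/29 (209.118.160.88 - 209.118.160.95) does not contain 209.102.160.88
  209.102.161.80/28 (209.102.161.80 - 209.102.161.95) does not contain 209.102.160.88
  193.102.160.80/28 (193.102.160.80 - 193.102.160.95) does not contain 209.102.160.88
  209.38.160.0/21 (209.38.160.0 - 209.38.167.255) does not contain 209.102.160.88
Longest matching prefix is /20 -> interface port3.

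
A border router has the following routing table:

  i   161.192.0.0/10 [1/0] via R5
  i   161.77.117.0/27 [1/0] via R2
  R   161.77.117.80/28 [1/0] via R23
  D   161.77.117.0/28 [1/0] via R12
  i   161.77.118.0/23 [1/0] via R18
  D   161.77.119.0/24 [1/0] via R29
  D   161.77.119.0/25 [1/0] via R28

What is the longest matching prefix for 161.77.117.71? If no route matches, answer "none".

none

161.77.117.71 is outside every listed prefix and there is no default route.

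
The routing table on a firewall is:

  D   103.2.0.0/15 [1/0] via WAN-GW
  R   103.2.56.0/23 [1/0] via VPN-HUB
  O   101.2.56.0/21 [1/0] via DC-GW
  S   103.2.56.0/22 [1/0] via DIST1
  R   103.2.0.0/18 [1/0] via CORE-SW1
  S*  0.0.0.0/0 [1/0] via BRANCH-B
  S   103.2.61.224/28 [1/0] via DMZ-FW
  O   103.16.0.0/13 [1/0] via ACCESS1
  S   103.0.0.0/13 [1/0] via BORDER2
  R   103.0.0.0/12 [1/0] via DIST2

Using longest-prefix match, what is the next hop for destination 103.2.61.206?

CORE-SW1

Routes whose prefix contains 103.2.61.206:
  0.0.0.0/0 (default, matches everything) -> BRANCH-B
  103.0.0.0/12 (103.0.0.0 - 103.15.255.255) -> DIST2
  103.0.0.0/13 (103.0.0.0 - 103.7.255.255) -> BORDER2
  103.2.0.0/15 (103.2.0.0 - 103.3.255.255) -> WAN-GW
  103.2.0.0/18 (103.2.0.0 - 103.2.63.255) -> CORE-SW1
More-specific entries that do NOT match:
  103.2.61.224/28 (103.2.61.224 - 103.2.61.239) does not contain 103.2.61.206
  103.2.56.0/23 (103.2.56.0 - 103.2.57.255) does not contain 103.2.61.206
  103.2.56.0/22 (103.2.56.0 - 103.2.59.255) does not contain 103.2.61.206
  101.2.56.0/21 (101.2.56.0 - 101.2.63.255) does not contain 103.2.61.206
Longest matching prefix is /18 -> next hop CORE-SW1.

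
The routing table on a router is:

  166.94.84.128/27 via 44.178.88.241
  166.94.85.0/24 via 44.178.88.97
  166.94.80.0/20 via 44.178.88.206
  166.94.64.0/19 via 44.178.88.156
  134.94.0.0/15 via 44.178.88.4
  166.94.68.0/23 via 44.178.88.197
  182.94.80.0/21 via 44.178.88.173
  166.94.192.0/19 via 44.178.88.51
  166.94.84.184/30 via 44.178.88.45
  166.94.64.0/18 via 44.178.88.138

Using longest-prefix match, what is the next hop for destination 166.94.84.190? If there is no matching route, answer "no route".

44.178.88.206

Routes whose prefix contains 166.94.84.190:
  166.94.64.0/18 (166.94.64.0 - 166.94.127.255) -> 44.178.88.138
  166.94.64.0/19 (166.94.64.0 - 166.94.95.255) -> 44.178.88.156
  166.94.80.0/20 (166.94.80.0 - 166.94.95.255) -> 44.178.88.206
More-specific entries that do NOT match:
  166.94.84.184/30 (166.94.84.184 - 166.94.84.187) does not contain 166.94.84.190
  166.94.84.128/27 (166.94.84.128 - 166.94.84.159) does not contain 166.94.84.190
  166.94.85.0/24 (166.94.85.0 - 166.94.85.255) does not contain 166.94.84.190
  166.94.68.0/23 (166.94.68.0 - 166.94.69.255) does not contain 166.94.84.190
  182.94.80.0/21 (182.94.80.0 - 182.94.87.255) does not contain 166.94.84.190
Longest matching prefix is /20 -> next hop 44.178.88.206.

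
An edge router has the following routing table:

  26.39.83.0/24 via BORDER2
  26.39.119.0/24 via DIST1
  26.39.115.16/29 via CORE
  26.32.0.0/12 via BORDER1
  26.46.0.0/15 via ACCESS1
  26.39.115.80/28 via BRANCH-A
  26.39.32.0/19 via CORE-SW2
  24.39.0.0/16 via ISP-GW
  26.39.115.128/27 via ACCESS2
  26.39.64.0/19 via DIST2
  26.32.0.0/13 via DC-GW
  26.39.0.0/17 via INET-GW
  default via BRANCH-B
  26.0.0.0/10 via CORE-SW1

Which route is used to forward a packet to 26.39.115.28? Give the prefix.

Entries matching 26.39.115.28:
  0.0.0.0/0 (default, matches everything)
  26.0.0.0/10 (26.0.0.0 - 26.63.255.255)
  26.32.0.0/12 (26.32.0.0 - 26.47.255.255)
  26.32.0.0/13 (26.32.0.0 - 26.39.255.255)
  26.39.0.0/17 (26.39.0.0 - 26.39.127.255)
Most specific is 26.39.0.0/17.

26.39.0.0/17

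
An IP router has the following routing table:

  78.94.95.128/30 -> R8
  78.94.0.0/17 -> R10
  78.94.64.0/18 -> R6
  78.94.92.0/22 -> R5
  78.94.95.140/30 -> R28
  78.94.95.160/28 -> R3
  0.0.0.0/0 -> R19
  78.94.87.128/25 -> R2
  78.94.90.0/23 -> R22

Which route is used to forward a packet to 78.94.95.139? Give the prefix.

Entries matching 78.94.95.139:
  0.0.0.0/0 (default, matches everything)
  78.94.0.0/17 (78.94.0.0 - 78.94.127.255)
  78.94.64.0/18 (78.94.64.0 - 78.94.127.255)
  78.94.92.0/22 (78.94.92.0 - 78.94.95.255)
Most specific is 78.94.92.0/22.

78.94.92.0/22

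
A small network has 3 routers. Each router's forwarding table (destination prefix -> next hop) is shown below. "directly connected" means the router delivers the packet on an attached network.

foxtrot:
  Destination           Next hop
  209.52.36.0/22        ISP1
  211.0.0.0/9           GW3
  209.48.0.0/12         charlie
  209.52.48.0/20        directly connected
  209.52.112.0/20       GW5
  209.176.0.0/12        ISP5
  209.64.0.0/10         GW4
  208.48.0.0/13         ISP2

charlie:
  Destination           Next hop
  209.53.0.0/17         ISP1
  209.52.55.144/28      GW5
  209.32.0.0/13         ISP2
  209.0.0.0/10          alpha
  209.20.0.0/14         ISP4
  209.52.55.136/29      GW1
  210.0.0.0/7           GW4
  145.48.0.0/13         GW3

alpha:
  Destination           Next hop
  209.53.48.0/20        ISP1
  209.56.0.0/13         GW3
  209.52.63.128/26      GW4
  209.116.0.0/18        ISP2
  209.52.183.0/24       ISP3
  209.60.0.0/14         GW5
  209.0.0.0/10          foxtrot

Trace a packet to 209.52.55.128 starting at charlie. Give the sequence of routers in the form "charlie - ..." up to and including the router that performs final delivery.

At charlie: longest match for 209.52.55.128 is 209.0.0.0/10 -> alpha
At alpha: longest match for 209.52.55.128 is 209.0.0.0/10 -> foxtrot
At foxtrot: longest match for 209.52.55.128 is 209.52.48.0/20 -> directly connected

charlie - alpha - foxtrot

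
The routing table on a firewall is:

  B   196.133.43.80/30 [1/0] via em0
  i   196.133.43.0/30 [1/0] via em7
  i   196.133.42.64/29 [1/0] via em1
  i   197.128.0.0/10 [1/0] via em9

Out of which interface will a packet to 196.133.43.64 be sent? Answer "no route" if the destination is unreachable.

No entry's prefix contains 196.133.43.64; there is no default route.

no route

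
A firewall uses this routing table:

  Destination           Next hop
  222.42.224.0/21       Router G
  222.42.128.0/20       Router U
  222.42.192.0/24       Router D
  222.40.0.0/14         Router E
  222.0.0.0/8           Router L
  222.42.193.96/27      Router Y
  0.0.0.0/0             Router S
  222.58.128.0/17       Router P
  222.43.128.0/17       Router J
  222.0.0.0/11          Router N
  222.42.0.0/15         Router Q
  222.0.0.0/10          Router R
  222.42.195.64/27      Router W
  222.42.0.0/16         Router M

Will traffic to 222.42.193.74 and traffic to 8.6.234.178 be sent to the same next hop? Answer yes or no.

no

222.42.193.74: longest match 222.42.0.0/16 -> Router M
8.6.234.178: longest match 0.0.0.0/0 -> Router S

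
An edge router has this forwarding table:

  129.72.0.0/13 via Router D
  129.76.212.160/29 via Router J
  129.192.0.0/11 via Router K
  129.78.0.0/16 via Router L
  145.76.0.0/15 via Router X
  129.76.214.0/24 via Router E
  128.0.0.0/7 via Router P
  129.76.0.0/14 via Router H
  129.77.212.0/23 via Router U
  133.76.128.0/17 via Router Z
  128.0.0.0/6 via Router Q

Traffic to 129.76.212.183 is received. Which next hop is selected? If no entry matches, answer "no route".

Router H

Routes whose prefix contains 129.76.212.183:
  128.0.0.0/6 (128.0.0.0 - 131.255.255.255) -> Router Q
  128.0.0.0/7 (128.0.0.0 - 129.255.255.255) -> Router P
  129.72.0.0/13 (129.72.0.0 - 129.79.255.255) -> Router D
  129.76.0.0/14 (129.76.0.0 - 129.79.255.255) -> Router H
More-specific entries that do NOT match:
  129.76.212.160/29 (129.76.212.160 - 129.76.212.167) does not contain 129.76.212.183
  129.76.214.0/24 (129.76.214.0 - 129.76.214.255) does not contain 129.76.212.183
  129.77.212.0/23 (129.77.212.0 - 129.77.213.255) does not contain 129.76.212.183
  133.76.128.0/17 (133.76.128.0 - 133.76.255.255) does not contain 129.76.212.183
  129.78.0.0/16 (129.78.0.0 - 129.78.255.255) does not contain 129.76.212.183
  145.76.0.0/15 (145.76.0.0 - 145.77.255.255) does not contain 129.76.212.183
Longest matching prefix is /14 -> next hop Router H.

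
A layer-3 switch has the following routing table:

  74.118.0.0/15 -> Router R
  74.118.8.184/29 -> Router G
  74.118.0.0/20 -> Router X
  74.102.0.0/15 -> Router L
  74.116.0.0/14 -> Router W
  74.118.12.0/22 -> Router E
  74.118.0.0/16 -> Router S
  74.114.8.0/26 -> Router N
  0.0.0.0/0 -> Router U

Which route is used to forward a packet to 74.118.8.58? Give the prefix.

74.118.0.0/20

Entries matching 74.118.8.58:
  0.0.0.0/0 (default, matches everything)
  74.116.0.0/14 (74.116.0.0 - 74.119.255.255)
  74.118.0.0/15 (74.118.0.0 - 74.119.255.255)
  74.118.0.0/16 (74.118.0.0 - 74.118.255.255)
  74.118.0.0/20 (74.118.0.0 - 74.118.15.255)
Most specific is 74.118.0.0/20.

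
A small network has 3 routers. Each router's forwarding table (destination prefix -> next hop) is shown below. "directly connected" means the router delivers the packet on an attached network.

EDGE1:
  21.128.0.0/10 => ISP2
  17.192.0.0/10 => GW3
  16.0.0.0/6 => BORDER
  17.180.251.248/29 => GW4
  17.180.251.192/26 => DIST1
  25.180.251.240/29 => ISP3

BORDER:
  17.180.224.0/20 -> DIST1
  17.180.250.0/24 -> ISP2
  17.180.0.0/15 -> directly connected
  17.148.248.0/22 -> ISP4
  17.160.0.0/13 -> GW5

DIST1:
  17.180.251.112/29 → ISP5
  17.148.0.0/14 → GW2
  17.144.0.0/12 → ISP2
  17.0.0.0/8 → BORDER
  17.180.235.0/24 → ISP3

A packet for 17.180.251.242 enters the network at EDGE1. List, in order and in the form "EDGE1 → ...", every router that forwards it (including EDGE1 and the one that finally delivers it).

At EDGE1: longest match for 17.180.251.242 is 17.180.251.192/26 -> DIST1
At DIST1: longest match for 17.180.251.242 is 17.0.0.0/8 -> BORDER
At BORDER: longest match for 17.180.251.242 is 17.180.0.0/15 -> directly connected

EDGE1 → DIST1 → BORDER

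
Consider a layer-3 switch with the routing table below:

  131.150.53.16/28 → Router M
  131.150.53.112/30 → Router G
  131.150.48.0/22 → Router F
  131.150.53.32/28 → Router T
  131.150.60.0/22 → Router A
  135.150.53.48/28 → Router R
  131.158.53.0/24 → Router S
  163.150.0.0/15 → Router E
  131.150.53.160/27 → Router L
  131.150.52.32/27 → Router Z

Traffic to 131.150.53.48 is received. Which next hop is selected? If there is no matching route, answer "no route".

no route

No entry's prefix contains 131.150.53.48; there is no default route.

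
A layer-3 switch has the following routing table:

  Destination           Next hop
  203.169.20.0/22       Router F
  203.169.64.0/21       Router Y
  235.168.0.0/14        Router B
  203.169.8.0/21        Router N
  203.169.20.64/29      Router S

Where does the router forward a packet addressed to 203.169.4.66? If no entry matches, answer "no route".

no route

No entry's prefix contains 203.169.4.66; there is no default route.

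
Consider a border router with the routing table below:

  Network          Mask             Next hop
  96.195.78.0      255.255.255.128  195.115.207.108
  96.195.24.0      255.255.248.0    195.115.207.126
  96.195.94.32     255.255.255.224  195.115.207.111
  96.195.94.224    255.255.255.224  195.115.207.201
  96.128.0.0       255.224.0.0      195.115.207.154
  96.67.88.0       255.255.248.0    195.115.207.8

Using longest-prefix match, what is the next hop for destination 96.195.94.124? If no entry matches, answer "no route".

no route

No entry's prefix contains 96.195.94.124; there is no default route.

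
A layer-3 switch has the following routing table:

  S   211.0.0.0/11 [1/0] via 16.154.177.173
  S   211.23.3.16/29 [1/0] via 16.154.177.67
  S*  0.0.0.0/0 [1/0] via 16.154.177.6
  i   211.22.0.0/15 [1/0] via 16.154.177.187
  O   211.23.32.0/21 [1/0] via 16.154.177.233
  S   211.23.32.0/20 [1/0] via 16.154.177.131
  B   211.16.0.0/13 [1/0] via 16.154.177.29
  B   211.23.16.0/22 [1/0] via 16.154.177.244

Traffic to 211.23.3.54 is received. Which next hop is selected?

Routes whose prefix contains 211.23.3.54:
  0.0.0.0/0 (default, matches everything) -> 16.154.177.6
  211.0.0.0/11 (211.0.0.0 - 211.31.255.255) -> 16.154.177.173
  211.16.0.0/13 (211.16.0.0 - 211.23.255.255) -> 16.154.177.29
  211.22.0.0/15 (211.22.0.0 - 211.23.255.255) -> 16.154.177.187
More-specific entries that do NOT match:
  211.23.3.16/29 (211.23.3.16 - 211.23.3.23) does not contain 211.23.3.54
  211.23.16.0/22 (211.23.16.0 - 211.23.19.255) does not contain 211.23.3.54
  211.23.32.0/21 (211.23.32.0 - 211.23.39.255) does not contain 211.23.3.54
  211.23.32.0/20 (211.23.32.0 - 211.23.47.255) does not contain 211.23.3.54
Longest matching prefix is /15 -> next hop 16.154.177.187.

16.154.177.187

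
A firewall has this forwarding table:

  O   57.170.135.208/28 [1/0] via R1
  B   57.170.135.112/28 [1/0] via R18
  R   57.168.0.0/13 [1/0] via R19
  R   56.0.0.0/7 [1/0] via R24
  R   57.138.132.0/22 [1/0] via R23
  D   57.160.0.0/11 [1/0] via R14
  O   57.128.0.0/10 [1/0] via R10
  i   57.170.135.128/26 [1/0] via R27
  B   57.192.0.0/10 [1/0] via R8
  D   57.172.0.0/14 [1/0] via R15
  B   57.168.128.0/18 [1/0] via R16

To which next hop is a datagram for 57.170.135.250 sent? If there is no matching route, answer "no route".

R19

Routes whose prefix contains 57.170.135.250:
  56.0.0.0/7 (56.0.0.0 - 57.255.255.255) -> R24
  57.128.0.0/10 (57.128.0.0 - 57.191.255.255) -> R10
  57.160.0.0/11 (57.160.0.0 - 57.191.255.255) -> R14
  57.168.0.0/13 (57.168.0.0 - 57.175.255.255) -> R19
More-specific entries that do NOT match:
  57.170.135.208/28 (57.170.135.208 - 57.170.135.223) does not contain 57.170.135.250
  57.170.135.112/28 (57.170.135.112 - 57.170.135.127) does not contain 57.170.135.250
  57.170.135.128/26 (57.170.135.128 - 57.170.135.191) does not contain 57.170.135.250
  57.138.132.0/22 (57.138.132.0 - 57.138.135.255) does not contain 57.170.135.250
  57.168.128.0/18 (57.168.128.0 - 57.168.191.255) does not contain 57.170.135.250
  57.172.0.0/14 (57.172.0.0 - 57.175.255.255) does not contain 57.170.135.250
Longest matching prefix is /13 -> next hop R19.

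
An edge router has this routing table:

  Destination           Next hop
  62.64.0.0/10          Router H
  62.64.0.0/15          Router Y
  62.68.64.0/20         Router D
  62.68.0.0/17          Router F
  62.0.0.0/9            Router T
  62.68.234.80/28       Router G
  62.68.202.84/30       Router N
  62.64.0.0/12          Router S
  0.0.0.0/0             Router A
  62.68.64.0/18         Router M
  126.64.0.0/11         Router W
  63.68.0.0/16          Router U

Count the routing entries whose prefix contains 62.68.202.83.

4

Prefixes containing 62.68.202.83:
  0.0.0.0/0 (default, matches everything)
  62.0.0.0/9 (62.0.0.0 - 62.127.255.255)
  62.64.0.0/10 (62.64.0.0 - 62.127.255.255)
  62.64.0.0/12 (62.64.0.0 - 62.79.255.255)
Total matching entries: 4.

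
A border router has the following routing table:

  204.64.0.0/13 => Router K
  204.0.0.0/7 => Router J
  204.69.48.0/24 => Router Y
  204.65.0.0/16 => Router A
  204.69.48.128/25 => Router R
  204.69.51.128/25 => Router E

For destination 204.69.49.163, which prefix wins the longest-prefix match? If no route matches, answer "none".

204.64.0.0/13

Entries matching 204.69.49.163:
  204.0.0.0/7 (204.0.0.0 - 205.255.255.255)
  204.64.0.0/13 (204.64.0.0 - 204.71.255.255)
Most specific is 204.64.0.0/13.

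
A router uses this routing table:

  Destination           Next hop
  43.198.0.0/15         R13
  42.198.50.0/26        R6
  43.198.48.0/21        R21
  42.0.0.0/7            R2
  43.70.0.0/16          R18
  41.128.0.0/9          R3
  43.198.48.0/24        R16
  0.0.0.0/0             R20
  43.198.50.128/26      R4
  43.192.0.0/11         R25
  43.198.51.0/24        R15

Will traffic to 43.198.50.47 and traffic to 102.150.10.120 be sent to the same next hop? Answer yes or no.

no

43.198.50.47: longest match 43.198.48.0/21 -> R21
102.150.10.120: longest match 0.0.0.0/0 -> R20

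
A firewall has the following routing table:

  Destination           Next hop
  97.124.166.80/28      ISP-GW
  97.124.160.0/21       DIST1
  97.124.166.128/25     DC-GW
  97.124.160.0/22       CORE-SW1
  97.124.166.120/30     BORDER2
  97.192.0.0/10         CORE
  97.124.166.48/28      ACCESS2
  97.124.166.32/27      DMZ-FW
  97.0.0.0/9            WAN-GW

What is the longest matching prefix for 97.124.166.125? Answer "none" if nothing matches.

Entries matching 97.124.166.125:
  97.0.0.0/9 (97.0.0.0 - 97.127.255.255)
  97.124.160.0/21 (97.124.160.0 - 97.124.167.255)
Most specific is 97.124.160.0/21.

97.124.160.0/21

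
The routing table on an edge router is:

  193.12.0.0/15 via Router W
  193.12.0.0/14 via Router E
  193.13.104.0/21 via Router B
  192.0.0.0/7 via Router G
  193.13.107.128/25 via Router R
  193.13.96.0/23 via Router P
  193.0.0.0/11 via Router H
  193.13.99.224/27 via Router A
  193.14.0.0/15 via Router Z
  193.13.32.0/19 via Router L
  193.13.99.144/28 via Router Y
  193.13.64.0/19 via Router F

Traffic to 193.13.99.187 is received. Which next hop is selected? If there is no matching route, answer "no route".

Router W

Routes whose prefix contains 193.13.99.187:
  192.0.0.0/7 (192.0.0.0 - 193.255.255.255) -> Router G
  193.0.0.0/11 (193.0.0.0 - 193.31.255.255) -> Router H
  193.12.0.0/14 (193.12.0.0 - 193.15.255.255) -> Router E
  193.12.0.0/15 (193.12.0.0 - 193.13.255.255) -> Router W
More-specific entries that do NOT match:
  193.13.99.144/28 (193.13.99.144 - 193.13.99.159) does not contain 193.13.99.187
  193.13.99.224/27 (193.13.99.224 - 193.13.99.255) does not contain 193.13.99.187
  193.13.107.128/25 (193.13.107.128 - 193.13.107.255) does not contain 193.13.99.187
  193.13.96.0/23 (193.13.96.0 - 193.13.97.255) does not contain 193.13.99.187
  193.13.104.0/21 (193.13.104.0 - 193.13.111.255) does not contain 193.13.99.187
  193.13.32.0/19 (193.13.32.0 - 193.13.63.255) does not contain 193.13.99.187
  193.13.64.0/19 (193.13.64.0 - 193.13.95.255) does not contain 193.13.99.187
Longest matching prefix is /15 -> next hop Router W.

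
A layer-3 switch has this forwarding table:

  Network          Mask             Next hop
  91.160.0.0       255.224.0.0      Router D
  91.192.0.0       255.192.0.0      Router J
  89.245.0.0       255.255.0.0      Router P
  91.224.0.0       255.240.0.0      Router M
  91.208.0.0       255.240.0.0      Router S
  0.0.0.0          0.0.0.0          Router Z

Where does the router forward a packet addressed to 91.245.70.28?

Router J

Routes whose prefix contains 91.245.70.28:
  0.0.0.0/0 (default, matches everything) -> Router Z
  91.192.0.0/10 (91.192.0.0 - 91.255.255.255) -> Router J
More-specific entries that do NOT match:
  89.245.0.0/16 (89.245.0.0 - 89.245.255.255) does not contain 91.245.70.28
  91.224.0.0/12 (91.224.0.0 - 91.239.255.255) does not contain 91.245.70.28
  91.208.0.0/12 (91.208.0.0 - 91.223.255.255) does not contain 91.245.70.28
  91.160.0.0/11 (91.160.0.0 - 91.191.255.255) does not contain 91.245.70.28
Longest matching prefix is /10 -> next hop Router J.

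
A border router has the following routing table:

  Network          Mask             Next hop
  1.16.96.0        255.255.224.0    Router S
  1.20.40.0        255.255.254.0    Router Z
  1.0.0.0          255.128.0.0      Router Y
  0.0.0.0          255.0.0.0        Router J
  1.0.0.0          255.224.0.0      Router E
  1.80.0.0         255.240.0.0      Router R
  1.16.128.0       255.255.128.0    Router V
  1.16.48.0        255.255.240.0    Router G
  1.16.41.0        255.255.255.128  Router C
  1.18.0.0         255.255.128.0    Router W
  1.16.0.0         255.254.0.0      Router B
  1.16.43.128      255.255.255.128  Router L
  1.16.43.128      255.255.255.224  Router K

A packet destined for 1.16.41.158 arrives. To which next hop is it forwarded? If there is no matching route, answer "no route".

Routes whose prefix contains 1.16.41.158:
  1.0.0.0/9 (1.0.0.0 - 1.127.255.255) -> Router Y
  1.0.0.0/11 (1.0.0.0 - 1.31.255.255) -> Router E
  1.16.0.0/15 (1.16.0.0 - 1.17.255.255) -> Router B
More-specific entries that do NOT match:
  1.16.43.128/27 (1.16.43.128 - 1.16.43.159) does not contain 1.16.41.158
  1.16.41.0/25 (1.16.41.0 - 1.16.41.127) does not contain 1.16.41.158
  1.16.43.128/25 (1.16.43.128 - 1.16.43.255) does not contain 1.16.41.158
  1.20.40.0/23 (1.20.40.0 - 1.20.41.255) does not contain 1.16.41.158
  1.16.48.0/20 (1.16.48.0 - 1.16.63.255) does not contain 1.16.41.158
  1.16.96.0/19 (1.16.96.0 - 1.16.127.255) does not contain 1.16.41.158
  1.16.128.0/17 (1.16.128.0 - 1.16.255.255) does not contain 1.16.41.158
  1.18.0.0/17 (1.18.0.0 - 1.18.127.255) does not contain 1.16.41.158
Longest matching prefix is /15 -> next hop Router B.

Router B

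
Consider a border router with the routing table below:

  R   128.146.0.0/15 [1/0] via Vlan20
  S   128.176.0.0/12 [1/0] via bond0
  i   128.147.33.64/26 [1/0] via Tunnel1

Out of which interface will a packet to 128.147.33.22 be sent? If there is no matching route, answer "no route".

Routes whose prefix contains 128.147.33.22:
  128.146.0.0/15 (128.146.0.0 - 128.147.255.255) -> Vlan20
More-specific entries that do NOT match:
  128.147.33.64/26 (128.147.33.64 - 128.147.33.127) does not contain 128.147.33.22
Longest matching prefix is /15 -> interface Vlan20.

Vlan20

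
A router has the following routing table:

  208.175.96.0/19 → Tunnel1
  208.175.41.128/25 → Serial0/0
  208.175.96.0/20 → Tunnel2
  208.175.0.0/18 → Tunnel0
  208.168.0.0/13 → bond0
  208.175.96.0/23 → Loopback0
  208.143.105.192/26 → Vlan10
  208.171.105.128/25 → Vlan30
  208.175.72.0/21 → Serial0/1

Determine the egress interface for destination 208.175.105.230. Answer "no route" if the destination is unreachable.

Tunnel2

Routes whose prefix contains 208.175.105.230:
  208.168.0.0/13 (208.168.0.0 - 208.175.255.255) -> bond0
  208.175.96.0/19 (208.175.96.0 - 208.175.127.255) -> Tunnel1
  208.175.96.0/20 (208.175.96.0 - 208.175.111.255) -> Tunnel2
More-specific entries that do NOT match:
  208.143.105.192/26 (208.143.105.192 - 208.143.105.255) does not contain 208.175.105.230
  208.175.41.128/25 (208.175.41.128 - 208.175.41.255) does not contain 208.175.105.230
  208.171.105.128/25 (208.171.105.128 - 208.171.105.255) does not contain 208.175.105.230
  208.175.96.0/23 (208.175.96.0 - 208.175.97.255) does not contain 208.175.105.230
  208.175.72.0/21 (208.175.72.0 - 208.175.79.255) does not contain 208.175.105.230
Longest matching prefix is /20 -> interface Tunnel2.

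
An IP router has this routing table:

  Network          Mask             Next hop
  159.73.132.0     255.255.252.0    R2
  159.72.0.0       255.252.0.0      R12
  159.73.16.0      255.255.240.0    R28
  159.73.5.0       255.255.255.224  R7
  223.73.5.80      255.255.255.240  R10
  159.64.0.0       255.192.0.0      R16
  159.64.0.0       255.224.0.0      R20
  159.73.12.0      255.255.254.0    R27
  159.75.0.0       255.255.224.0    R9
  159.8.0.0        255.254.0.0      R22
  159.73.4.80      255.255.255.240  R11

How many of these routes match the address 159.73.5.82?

3

Prefixes containing 159.73.5.82:
  159.64.0.0/10 (159.64.0.0 - 159.127.255.255)
  159.64.0.0/11 (159.64.0.0 - 159.95.255.255)
  159.72.0.0/14 (159.72.0.0 - 159.75.255.255)
Total matching entries: 3.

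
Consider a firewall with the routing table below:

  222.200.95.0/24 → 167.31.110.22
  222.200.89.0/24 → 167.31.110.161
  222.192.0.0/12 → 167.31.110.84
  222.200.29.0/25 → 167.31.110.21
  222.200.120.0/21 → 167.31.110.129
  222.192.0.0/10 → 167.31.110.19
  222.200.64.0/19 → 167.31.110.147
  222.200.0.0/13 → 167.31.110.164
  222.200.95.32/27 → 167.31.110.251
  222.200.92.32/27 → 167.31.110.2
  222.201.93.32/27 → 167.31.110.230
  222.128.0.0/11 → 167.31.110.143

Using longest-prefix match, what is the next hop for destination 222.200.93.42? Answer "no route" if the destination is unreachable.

167.31.110.147

Routes whose prefix contains 222.200.93.42:
  222.192.0.0/10 (222.192.0.0 - 222.255.255.255) -> 167.31.110.19
  222.192.0.0/12 (222.192.0.0 - 222.207.255.255) -> 167.31.110.84
  222.200.0.0/13 (222.200.0.0 - 222.207.255.255) -> 167.31.110.164
  222.200.64.0/19 (222.200.64.0 - 222.200.95.255) -> 167.31.110.147
More-specific entries that do NOT match:
  222.200.95.32/27 (222.200.95.32 - 222.200.95.63) does not contain 222.200.93.42
  222.200.92.32/27 (222.200.92.32 - 222.200.92.63) does not contain 222.200.93.42
  222.201.93.32/27 (222.201.93.32 - 222.201.93.63) does not contain 222.200.93.42
  222.200.29.0/25 (222.200.29.0 - 222.200.29.127) does not contain 222.200.93.42
  222.200.95.0/24 (222.200.95.0 - 222.200.95.255) does not contain 222.200.93.42
  222.200.89.0/24 (222.200.89.0 - 222.200.89.255) does not contain 222.200.93.42
  222.200.120.0/21 (222.200.120.0 - 222.200.127.255) does not contain 222.200.93.42
Longest matching prefix is /19 -> next hop 167.31.110.147.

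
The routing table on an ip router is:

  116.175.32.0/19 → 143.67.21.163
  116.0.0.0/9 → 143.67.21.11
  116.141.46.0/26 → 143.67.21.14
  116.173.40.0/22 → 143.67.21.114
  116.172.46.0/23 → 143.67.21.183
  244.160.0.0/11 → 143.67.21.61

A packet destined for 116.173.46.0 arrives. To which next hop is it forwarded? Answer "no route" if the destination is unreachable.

No entry's prefix contains 116.173.46.0; there is no default route.

no route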